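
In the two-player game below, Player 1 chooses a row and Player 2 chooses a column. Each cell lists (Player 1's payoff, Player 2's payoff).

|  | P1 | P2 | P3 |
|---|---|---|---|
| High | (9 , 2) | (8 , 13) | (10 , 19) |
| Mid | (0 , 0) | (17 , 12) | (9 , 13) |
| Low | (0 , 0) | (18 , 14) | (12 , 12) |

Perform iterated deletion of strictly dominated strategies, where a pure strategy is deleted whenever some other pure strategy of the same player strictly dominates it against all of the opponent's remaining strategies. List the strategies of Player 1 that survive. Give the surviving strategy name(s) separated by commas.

Column P1 is eliminated: P2 beats it against every remaining row (High: 13>2, Mid: 12>0, Low: 14>0).
Player 1's strategy High is strictly dominated by Low (P2: 18>8, P3: 12>10) and is removed.
Player 1's strategy Mid is strictly dominated by Low (P2: 18>17, P3: 12>9) and is removed.
Column P3 is eliminated: P2 beats it against every remaining row (Low: 14>12).
Among the remaining strategies, none is strictly dominated by another pure strategy of the same player, so the elimination stops.
Surviving strategies — Player 1: {Low}; Player 2: {P2}.

Low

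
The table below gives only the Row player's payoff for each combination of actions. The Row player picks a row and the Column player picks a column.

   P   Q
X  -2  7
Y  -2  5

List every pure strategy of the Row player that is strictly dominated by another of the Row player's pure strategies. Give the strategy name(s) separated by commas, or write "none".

X: no other strategy beats it everywhere (Y at P (-2=-2)).
Y: no other strategy beats it everywhere (X at P (-2=-2)).

none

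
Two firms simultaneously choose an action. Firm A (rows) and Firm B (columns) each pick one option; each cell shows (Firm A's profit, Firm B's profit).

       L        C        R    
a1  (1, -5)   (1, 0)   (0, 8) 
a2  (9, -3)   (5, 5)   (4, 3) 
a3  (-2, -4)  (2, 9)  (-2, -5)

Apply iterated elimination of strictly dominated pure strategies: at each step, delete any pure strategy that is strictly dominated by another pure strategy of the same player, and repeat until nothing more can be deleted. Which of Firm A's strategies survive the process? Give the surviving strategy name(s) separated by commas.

For Firm A, a2 strictly dominates a1 on the remaining columns (L: 9>1, C: 5>1, R: 4>0); eliminate a1.
Row a3 is eliminated: a2 beats it against every remaining column (L: 9>-2, C: 5>2, R: 4>-2).
Column L is eliminated: C beats it against every remaining row (a2: 5>-3).
Column R is eliminated: C beats it against every remaining row (a2: 5>3).
Among the remaining strategies, none is strictly dominated by another pure strategy of the same player, so the elimination stops.
Surviving strategies — Firm A: {a2}; Firm B: {C}.

a2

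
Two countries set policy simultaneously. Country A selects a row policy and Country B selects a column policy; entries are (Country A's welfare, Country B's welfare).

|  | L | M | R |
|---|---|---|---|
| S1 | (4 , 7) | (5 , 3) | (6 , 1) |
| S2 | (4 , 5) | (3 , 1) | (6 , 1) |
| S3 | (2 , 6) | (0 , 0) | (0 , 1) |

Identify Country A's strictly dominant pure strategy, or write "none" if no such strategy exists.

none

S1 fails to dominate S2 at L (4=4).
S2 fails to dominate S1 at L (4=4).
S3 fails to dominate S1 at L (2<4).
No single strategy dominates all the others.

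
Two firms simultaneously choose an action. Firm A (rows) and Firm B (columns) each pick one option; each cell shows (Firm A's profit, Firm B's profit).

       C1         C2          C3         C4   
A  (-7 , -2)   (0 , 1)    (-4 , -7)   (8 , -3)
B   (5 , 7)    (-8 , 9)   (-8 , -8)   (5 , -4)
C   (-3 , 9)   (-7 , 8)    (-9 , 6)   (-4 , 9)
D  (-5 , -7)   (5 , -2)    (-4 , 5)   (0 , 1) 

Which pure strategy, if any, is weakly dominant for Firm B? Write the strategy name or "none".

C1 fails to dominate C2 at A (-2<1).
C2 fails to dominate C1 at C (8<9).
C3 fails to dominate C1 at A (-7<-2).
C4 fails to dominate C1 at A (-3<-2).
No single strategy dominates all the others.

none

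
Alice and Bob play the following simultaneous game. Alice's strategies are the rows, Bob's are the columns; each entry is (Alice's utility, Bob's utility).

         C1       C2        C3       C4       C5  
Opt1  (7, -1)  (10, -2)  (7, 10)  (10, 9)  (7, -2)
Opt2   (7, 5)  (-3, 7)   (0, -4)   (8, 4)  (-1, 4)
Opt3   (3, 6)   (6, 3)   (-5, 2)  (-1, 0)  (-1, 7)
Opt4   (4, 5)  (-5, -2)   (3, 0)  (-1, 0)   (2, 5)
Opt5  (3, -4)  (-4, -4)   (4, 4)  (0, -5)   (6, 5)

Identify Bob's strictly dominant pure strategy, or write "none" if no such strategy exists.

none

C1 fails to dominate C2 at Opt2 (5<7).
C2 fails to dominate C1 at Opt1 (-2<-1).
C3 fails to dominate C1 at Opt2 (-4<5).
C4 fails to dominate C1 at Opt2 (4<5).
C5 fails to dominate C1 at Opt1 (-2<-1).
No single strategy dominates all the others.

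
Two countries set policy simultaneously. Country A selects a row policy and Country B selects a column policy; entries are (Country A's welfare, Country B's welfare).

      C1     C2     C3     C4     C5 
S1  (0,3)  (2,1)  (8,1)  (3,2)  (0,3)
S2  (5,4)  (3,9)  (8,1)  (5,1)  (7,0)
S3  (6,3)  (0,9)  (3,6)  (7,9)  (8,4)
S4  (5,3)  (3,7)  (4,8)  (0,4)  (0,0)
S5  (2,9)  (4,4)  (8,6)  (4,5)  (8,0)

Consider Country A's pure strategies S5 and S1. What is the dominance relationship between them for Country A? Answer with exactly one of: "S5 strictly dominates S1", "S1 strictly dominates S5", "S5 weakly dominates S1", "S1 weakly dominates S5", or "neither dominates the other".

S5 weakly dominates S1

S5's payoffs vs S1's, by Country B's action — C1: 2>0, C2: 4>2, C3: 8=8, C4: 4>3, C5: 8>0.
S5 is at least as good everywhere and strictly better somewhere (tied only at C3), so S5 weakly but not strictly dominates S1.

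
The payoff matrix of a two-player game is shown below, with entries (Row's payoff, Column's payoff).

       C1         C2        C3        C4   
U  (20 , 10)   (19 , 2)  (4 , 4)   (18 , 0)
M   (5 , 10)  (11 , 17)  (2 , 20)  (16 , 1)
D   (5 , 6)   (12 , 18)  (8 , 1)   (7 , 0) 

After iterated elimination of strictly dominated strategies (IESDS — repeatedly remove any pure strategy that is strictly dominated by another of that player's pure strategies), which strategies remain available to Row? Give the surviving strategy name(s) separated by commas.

U

Row's strategy M is strictly dominated by U (C1: 20>5, C2: 19>11, C3: 4>2, C4: 18>16) and is removed.
Column C3 is eliminated: C1 beats it against every remaining row (U: 10>4, D: 6>1).
Row D is eliminated: U beats it against every remaining column (C1: 20>5, C2: 19>12, C4: 18>7).
For Column, C1 strictly dominates C2 on the remaining rows (U: 10>2); eliminate C2.
Column's strategy C4 is strictly dominated by C1 (U: 10>0) and is removed.
Among the remaining strategies, none is strictly dominated by another pure strategy of the same player, so the elimination stops.
Surviving strategies — Row: {U}; Column: {C1}.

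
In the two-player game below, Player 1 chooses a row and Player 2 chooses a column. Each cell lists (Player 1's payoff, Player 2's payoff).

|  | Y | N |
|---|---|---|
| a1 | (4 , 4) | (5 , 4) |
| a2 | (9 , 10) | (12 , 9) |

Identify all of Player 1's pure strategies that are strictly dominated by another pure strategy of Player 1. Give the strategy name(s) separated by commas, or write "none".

a1: dominated, since a2 does at least as well everywhere (Y: 9>4, N: 12>5).
a2 is not dominated — it holds its own against a1 at Y (9>4).

a1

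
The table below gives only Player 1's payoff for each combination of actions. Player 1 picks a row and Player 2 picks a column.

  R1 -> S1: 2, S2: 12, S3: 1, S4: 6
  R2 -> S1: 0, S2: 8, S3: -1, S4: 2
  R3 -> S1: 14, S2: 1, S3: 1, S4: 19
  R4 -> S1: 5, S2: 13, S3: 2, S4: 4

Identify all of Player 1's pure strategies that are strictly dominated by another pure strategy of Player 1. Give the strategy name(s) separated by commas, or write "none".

Nothing dominates R1: R2 at S1 (2>0); R3 at S2 (12>1); R4 at S4 (6>4).
R2: dominated, since R1 does at least as well everywhere (S1: 2>0, S2: 12>8, S3: 1>-1, S4: 6>2).
Nothing dominates R3: R1 at S1 (14>2); R2 at S1 (14>0); R4 at S1 (14>5).
Nothing dominates R4: R1 at S1 (5>2); R2 at S1 (5>0); R3 at S2 (13>1).

R2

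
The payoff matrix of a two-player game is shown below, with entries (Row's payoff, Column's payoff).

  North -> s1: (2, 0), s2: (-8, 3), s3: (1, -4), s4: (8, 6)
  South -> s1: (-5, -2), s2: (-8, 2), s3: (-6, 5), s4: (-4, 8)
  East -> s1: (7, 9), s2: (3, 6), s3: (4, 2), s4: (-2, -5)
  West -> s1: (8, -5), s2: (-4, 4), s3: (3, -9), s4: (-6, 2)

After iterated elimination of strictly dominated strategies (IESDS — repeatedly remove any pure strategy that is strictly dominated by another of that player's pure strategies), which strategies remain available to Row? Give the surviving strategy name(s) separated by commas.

North, East, West

For Row, East strictly dominates South on the remaining columns (s1: 7>-5, s2: 3>-8, s3: 4>-6, s4: -2>-4); eliminate South.
Column's strategy s3 is strictly dominated by s1 (North: 0>-4, East: 9>2, West: -5>-9) and is removed.
Among the remaining strategies, none is strictly dominated by another pure strategy of the same player, so the elimination stops.
Surviving strategies — Row: {North, East, West}; Column: {s1, s2, s4}.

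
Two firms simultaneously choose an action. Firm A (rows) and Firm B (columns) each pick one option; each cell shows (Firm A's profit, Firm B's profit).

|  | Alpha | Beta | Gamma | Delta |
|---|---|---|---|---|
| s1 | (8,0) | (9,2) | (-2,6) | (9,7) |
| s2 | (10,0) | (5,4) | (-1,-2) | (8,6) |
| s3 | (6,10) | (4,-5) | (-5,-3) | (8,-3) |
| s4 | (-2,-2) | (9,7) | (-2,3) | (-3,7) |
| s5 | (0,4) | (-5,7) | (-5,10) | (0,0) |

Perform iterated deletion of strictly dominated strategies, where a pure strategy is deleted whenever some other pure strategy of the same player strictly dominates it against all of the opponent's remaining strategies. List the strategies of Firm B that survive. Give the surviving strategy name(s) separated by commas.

Beta, Delta

For Firm A, s1 strictly dominates s3 on the remaining columns (Alpha: 8>6, Beta: 9>4, Gamma: -2>-5, Delta: 9>8); eliminate s3.
For Firm A, s1 strictly dominates s5 on the remaining columns (Alpha: 8>0, Beta: 9>-5, Gamma: -2>-5, Delta: 9>0); eliminate s5.
Firm B's strategy Alpha is strictly dominated by Beta (s1: 2>0, s2: 4>0, s4: 7>-2) and is removed.
Column Gamma is eliminated: Delta beats it against every remaining row (s1: 7>6, s2: 6>-2, s4: 7>3).
Row s2 is eliminated: s1 beats it against every remaining column (Beta: 9>5, Delta: 9>8).
Among the remaining strategies, none is strictly dominated by another pure strategy of the same player, so the elimination stops.
Surviving strategies — Firm A: {s1, s4}; Firm B: {Beta, Delta}.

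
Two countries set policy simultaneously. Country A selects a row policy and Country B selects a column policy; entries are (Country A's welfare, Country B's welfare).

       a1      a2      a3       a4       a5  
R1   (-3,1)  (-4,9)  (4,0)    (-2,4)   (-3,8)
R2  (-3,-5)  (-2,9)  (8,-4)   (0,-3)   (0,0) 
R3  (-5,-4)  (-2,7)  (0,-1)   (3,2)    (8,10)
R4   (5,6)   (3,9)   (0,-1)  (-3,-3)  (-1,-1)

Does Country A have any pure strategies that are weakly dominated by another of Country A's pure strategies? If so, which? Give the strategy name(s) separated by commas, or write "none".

R2 weakly dominates R1 — a1: -3=-3, a2: -2>-4, a3: 8>4, a4: 0>-2, a5: 0>-3.
Nothing dominates R2: R1 at a2 (-2>-4); R3 at a1 (-3>-5); R4 at a3 (8>0).
R3: no other strategy beats it everywhere (R1 at a2 (-2>-4); R2 at a4 (3>0); R4 at a4 (3>-3)).
Nothing dominates R4: R1 at a1 (5>-3); R2 at a1 (5>-3); R3 at a1 (5>-5).

R1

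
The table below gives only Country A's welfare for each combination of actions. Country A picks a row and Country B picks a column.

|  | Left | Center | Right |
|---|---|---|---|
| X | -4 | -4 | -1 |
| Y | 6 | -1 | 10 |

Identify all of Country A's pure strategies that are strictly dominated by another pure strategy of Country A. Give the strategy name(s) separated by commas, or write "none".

X

X: dominated, since Y does at least as well everywhere (Left: 6>-4, Center: -1>-4, Right: 10>-1).
Nothing dominates Y: X at Left (6>-4).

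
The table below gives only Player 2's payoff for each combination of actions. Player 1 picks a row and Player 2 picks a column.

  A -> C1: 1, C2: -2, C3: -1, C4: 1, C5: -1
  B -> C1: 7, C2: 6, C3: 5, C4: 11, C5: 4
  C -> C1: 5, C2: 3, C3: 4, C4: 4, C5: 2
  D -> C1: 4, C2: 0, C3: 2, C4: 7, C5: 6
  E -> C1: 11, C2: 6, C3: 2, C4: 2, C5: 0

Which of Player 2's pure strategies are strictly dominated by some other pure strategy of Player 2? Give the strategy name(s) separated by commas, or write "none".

C1 is not dominated — it holds its own against C2 at A (1>-2); C3 at A (1>-1); C4 at A (1=1); C5 at A (1>-1).
C2 is strictly dominated by C1 (A: 1>-2, B: 7>6, C: 5>3, D: 4>0, E: 11>6).
C3: dominated, since C1 does at least as well everywhere (A: 1>-1, B: 7>5, C: 5>4, D: 4>2, E: 11>2).
C4 is not dominated — it holds its own against C1 at A (1=1); C2 at A (1>-2); C3 at A (1>-1); C5 at A (1>-1).
C5 is strictly dominated by C4 (A: 1>-1, B: 11>4, C: 4>2, D: 7>6, E: 2>0).

C2, C3, C5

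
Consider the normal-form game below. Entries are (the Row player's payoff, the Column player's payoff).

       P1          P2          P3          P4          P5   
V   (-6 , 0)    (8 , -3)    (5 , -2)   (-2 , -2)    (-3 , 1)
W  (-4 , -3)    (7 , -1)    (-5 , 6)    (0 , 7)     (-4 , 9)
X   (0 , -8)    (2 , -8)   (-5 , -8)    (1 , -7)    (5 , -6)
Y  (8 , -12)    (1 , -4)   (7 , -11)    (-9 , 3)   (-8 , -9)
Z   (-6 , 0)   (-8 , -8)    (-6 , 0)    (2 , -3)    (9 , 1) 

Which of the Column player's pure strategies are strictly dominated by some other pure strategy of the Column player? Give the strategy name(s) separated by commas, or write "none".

P1, P2, P3

P1 is strictly dominated by P5 (V: 1>0, W: 9>-3, X: -6>-8, Y: -9>-12, Z: 1>0).
P4 strictly dominates P2 — V: -2>-3, W: 7>-1, X: -7>-8, Y: 3>-4, Z: -3>-8.
P3 is strictly dominated by P5 (V: 1>-2, W: 9>6, X: -6>-8, Y: -9>-11, Z: 1>0).
Nothing dominates P4: P1 at W (7>-3); P2 at V (-2>-3); P3 at V (-2=-2); P5 at Y (3>-9).
P5: no other strategy beats it everywhere (P1 at V (1>0); P2 at V (1>-3); P3 at V (1>-2); P4 at V (1>-2)).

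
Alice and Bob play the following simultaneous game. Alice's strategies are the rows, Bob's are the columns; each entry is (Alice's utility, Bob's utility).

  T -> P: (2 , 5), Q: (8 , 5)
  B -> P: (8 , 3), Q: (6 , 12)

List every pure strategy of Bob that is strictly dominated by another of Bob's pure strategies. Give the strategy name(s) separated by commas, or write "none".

Nothing dominates P: Q at T (5=5).
Q: no other strategy beats it everywhere (P at T (5=5)).

none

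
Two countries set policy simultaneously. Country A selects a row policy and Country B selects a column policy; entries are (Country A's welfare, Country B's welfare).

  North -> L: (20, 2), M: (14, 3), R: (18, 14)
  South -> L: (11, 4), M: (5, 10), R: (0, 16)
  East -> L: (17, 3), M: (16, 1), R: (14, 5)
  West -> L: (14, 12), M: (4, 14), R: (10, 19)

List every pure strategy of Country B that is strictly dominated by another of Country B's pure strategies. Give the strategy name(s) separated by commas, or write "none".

L, M

L: dominated, since R does at least as well everywhere (North: 14>2, South: 16>4, East: 5>3, West: 19>12).
M is strictly dominated by R (North: 14>3, South: 16>10, East: 5>1, West: 19>14).
Nothing dominates R: L at North (14>2); M at North (14>3).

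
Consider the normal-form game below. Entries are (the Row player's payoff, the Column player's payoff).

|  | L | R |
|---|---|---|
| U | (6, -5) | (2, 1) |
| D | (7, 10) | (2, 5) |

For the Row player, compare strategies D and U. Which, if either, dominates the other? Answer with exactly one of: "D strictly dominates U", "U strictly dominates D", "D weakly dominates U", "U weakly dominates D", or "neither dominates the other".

Compare D to U across every action of the Column player: L: 7>6, R: 2=2.
D is at least as good everywhere and strictly better somewhere (tied only at R), so D weakly but not strictly dominates U.

D weakly dominates U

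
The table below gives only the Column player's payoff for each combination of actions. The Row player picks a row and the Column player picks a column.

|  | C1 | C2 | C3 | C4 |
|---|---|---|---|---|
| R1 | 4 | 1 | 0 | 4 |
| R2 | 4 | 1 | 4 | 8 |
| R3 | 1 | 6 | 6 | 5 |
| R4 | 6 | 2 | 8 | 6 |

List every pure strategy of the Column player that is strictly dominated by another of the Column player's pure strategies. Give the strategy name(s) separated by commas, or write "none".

none

Nothing dominates C1: C2 at R1 (4>1); C3 at R1 (4>0); C4 at R1 (4=4).
C2: no other strategy beats it everywhere (C1 at R3 (6>1); C3 at R1 (1>0); C4 at R3 (6>5)).
C3 is not dominated — it holds its own against C1 at R2 (4=4); C2 at R2 (4>1); C4 at R3 (6>5).
Nothing dominates C4: C1 at R1 (4=4); C2 at R1 (4>1); C3 at R1 (4>0).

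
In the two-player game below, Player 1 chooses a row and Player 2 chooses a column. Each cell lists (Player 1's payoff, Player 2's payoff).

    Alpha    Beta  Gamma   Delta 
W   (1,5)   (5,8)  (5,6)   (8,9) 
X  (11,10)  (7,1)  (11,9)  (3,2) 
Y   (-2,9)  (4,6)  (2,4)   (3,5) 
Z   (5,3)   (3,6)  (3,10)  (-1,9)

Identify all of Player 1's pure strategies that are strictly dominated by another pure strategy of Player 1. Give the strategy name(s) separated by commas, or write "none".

Nothing dominates W: X at Delta (8>3); Y at Alpha (1>-2); Z at Beta (5>3).
X is not dominated — it holds its own against W at Alpha (11>1); Y at Alpha (11>-2); Z at Alpha (11>5).
Y is strictly dominated by W (Alpha: 1>-2, Beta: 5>4, Gamma: 5>2, Delta: 8>3).
Z: dominated, since X does at least as well everywhere (Alpha: 11>5, Beta: 7>3, Gamma: 11>3, Delta: 3>-1).

Y, Z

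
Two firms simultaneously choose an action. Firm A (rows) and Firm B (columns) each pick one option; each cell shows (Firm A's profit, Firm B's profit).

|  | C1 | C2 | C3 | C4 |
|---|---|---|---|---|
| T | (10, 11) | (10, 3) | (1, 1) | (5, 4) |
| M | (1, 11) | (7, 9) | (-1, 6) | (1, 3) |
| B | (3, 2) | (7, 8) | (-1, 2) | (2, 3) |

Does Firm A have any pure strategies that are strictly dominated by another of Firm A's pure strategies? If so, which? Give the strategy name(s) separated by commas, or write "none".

M, B

Nothing dominates T: M at C1 (10>1); B at C1 (10>3).
M: dominated, since T does at least as well everywhere (C1: 10>1, C2: 10>7, C3: 1>-1, C4: 5>1).
B: dominated, since T does at least as well everywhere (C1: 10>3, C2: 10>7, C3: 1>-1, C4: 5>2).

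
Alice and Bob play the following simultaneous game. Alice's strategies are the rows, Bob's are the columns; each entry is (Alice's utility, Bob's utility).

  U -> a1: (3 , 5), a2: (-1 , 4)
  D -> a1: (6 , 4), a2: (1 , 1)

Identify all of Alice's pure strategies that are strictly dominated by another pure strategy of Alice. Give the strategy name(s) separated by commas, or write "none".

U

U is strictly dominated by D (a1: 6>3, a2: 1>-1).
D is not dominated — it holds its own against U at a1 (6>3).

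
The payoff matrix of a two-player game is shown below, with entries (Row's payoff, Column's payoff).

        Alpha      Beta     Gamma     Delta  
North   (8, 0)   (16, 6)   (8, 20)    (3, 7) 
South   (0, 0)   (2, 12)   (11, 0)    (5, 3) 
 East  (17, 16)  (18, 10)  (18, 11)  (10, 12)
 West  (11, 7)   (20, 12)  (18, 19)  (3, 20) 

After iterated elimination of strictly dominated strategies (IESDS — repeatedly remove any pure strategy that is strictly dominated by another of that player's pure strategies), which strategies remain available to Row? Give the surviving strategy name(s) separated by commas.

Row North is eliminated: East beats it against every remaining column (Alpha: 17>8, Beta: 18>16, Gamma: 18>8, Delta: 10>3).
Row's strategy South is strictly dominated by East (Alpha: 17>0, Beta: 18>2, Gamma: 18>11, Delta: 10>5) and is removed.
Column Beta is eliminated: Gamma beats it against every remaining row (East: 11>10, West: 19>12).
For Column, Delta strictly dominates Gamma on the remaining rows (East: 12>11, West: 20>19); eliminate Gamma.
Row West is eliminated: East beats it against every remaining column (Alpha: 17>11, Delta: 10>3).
For Column, Alpha strictly dominates Delta on the remaining rows (East: 16>12); eliminate Delta.
Among the remaining strategies, none is strictly dominated by another pure strategy of the same player, so the elimination stops.
Surviving strategies — Row: {East}; Column: {Alpha}.

East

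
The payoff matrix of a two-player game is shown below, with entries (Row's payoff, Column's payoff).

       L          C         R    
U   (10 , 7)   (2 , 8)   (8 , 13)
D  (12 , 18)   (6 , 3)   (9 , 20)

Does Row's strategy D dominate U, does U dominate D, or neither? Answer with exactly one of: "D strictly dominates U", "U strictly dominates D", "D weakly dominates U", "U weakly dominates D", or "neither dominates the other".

Compare D to U across each choice by Column: L: 12>10, C: 6>2, R: 9>8.
Every comparison favours D, so D strictly dominates U.

D strictly dominates U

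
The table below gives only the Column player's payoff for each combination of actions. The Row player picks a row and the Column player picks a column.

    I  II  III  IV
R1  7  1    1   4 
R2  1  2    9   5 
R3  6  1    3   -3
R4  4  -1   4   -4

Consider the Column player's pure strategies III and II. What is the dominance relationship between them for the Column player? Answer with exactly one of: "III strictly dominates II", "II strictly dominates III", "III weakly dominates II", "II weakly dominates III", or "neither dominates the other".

III weakly dominates II

III's payoffs vs II's, by the Row player's action — R1: 1=1, R2: 9>2, R3: 3>1, R4: 4>-1.
III is at least as good everywhere and strictly better somewhere (tied only at R1), so III weakly but not strictly dominates II.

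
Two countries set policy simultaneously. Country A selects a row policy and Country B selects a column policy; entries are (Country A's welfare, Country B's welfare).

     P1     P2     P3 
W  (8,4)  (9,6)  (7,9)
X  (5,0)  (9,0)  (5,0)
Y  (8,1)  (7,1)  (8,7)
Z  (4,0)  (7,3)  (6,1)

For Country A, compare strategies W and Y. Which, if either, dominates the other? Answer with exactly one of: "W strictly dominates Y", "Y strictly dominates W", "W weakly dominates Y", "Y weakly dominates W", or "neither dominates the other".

neither dominates the other

Compare W to Y across each opponent action: P1: 8=8, P2: 9>7, P3: 7<8.
W does better at P2 but worse at P3; neither strategy dominates the other.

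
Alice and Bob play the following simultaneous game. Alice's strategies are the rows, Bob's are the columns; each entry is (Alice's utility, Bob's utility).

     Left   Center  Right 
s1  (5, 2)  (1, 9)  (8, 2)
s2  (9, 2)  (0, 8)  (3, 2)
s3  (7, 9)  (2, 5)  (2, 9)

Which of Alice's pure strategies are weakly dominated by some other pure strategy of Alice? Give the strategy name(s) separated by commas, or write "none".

s1: no other strategy beats it everywhere (s2 at Center (1>0); s3 at Right (8>2)).
Nothing dominates s2: s1 at Left (9>5); s3 at Left (9>7).
s3 is not dominated — it holds its own against s1 at Left (7>5); s2 at Center (2>0).

none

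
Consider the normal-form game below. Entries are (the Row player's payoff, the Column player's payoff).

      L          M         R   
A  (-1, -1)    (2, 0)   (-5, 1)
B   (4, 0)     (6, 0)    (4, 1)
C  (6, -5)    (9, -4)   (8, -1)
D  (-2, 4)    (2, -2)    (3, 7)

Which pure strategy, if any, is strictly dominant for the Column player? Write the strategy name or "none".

R

R vs L: A: 1>-1, B: 1>0, C: -1>-5, D: 7>4.
R vs M: A: 1>0, B: 1>0, C: -1>-4, D: 7>-2.
R strictly beats every other strategy against every opponent action, so it is strictly dominant.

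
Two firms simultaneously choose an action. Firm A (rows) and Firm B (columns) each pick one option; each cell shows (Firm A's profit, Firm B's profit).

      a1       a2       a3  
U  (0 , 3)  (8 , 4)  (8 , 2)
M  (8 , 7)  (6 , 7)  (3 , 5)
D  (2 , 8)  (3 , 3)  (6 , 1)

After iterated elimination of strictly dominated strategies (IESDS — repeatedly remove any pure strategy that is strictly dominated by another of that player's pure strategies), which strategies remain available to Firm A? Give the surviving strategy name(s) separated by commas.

For Firm B, a1 strictly dominates a3 on the remaining rows (U: 3>2, M: 7>5, D: 8>1); eliminate a3.
Row D is eliminated: M beats it against every remaining column (a1: 8>2, a2: 6>3).
Among the remaining strategies, none is strictly dominated by another pure strategy of the same player, so the elimination stops.
Surviving strategies — Firm A: {U, M}; Firm B: {a1, a2}.

U, M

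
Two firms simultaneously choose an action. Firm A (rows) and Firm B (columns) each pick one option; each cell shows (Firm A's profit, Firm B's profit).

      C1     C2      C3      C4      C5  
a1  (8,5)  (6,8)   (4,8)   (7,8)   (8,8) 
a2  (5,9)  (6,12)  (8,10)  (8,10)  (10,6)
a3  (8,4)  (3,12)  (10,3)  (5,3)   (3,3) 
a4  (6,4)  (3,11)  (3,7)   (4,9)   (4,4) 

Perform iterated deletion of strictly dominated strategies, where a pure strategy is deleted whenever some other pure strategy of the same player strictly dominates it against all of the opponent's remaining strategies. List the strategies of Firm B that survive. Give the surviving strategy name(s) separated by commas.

Firm A's strategy a4 is strictly dominated by a1 (C1: 8>6, C2: 6>3, C3: 4>3, C4: 7>4, C5: 8>4) and is removed.
Column C1 is eliminated: C2 beats it against every remaining row (a1: 8>5, a2: 12>9, a3: 12>4).
Among the remaining strategies, none is strictly dominated by another pure strategy of the same player, so the elimination stops.
Surviving strategies — Firm A: {a1, a2, a3}; Firm B: {C2, C3, C4, C5}.

C2, C3, C4, C5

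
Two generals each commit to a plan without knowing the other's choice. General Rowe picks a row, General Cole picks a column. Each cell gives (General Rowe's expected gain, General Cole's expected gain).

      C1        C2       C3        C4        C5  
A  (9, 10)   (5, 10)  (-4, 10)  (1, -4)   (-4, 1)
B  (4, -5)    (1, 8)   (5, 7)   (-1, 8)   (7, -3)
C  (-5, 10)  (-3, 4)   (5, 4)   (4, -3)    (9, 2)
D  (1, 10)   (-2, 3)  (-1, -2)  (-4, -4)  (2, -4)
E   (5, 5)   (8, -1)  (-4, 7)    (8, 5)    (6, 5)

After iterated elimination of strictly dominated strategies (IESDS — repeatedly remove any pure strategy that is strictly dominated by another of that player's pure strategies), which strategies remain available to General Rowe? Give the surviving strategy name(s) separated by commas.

A, B, C, E

For General Rowe, B strictly dominates D on the remaining columns (C1: 4>1, C2: 1>-2, C3: 5>-1, C4: -1>-4, C5: 7>2); eliminate D.
Column C5 is eliminated: C3 beats it against every remaining row (A: 10>1, B: 7>-3, C: 4>2, E: 7>5).
Among the remaining strategies, none is strictly dominated by another pure strategy of the same player, so the elimination stops.
Surviving strategies — General Rowe: {A, B, C, E}; General Cole: {C1, C2, C3, C4}.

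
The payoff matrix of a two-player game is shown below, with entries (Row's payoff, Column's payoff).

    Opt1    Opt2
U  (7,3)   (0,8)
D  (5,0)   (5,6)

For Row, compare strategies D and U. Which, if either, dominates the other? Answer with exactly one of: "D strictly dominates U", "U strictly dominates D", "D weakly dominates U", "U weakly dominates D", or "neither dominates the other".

neither dominates the other

Compare D to U across each choice by Column: Opt1: 5<7, Opt2: 5>0.
D does better at Opt2 but worse at Opt1; neither strategy dominates the other.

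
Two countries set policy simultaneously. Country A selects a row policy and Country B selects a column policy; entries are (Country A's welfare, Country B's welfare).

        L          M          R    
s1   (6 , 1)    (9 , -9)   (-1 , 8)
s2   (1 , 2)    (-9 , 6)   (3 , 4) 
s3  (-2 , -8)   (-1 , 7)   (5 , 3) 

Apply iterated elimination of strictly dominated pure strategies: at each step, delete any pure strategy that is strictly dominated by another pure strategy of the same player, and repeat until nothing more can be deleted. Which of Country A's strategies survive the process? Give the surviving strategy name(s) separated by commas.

Column L is eliminated: R beats it against every remaining row (s1: 8>1, s2: 4>2, s3: 3>-8).
For Country A, s3 strictly dominates s2 on the remaining columns (M: -1>-9, R: 5>3); eliminate s2.
Among the remaining strategies, none is strictly dominated by another pure strategy of the same player, so the elimination stops.
Surviving strategies — Country A: {s1, s3}; Country B: {M, R}.

s1, s3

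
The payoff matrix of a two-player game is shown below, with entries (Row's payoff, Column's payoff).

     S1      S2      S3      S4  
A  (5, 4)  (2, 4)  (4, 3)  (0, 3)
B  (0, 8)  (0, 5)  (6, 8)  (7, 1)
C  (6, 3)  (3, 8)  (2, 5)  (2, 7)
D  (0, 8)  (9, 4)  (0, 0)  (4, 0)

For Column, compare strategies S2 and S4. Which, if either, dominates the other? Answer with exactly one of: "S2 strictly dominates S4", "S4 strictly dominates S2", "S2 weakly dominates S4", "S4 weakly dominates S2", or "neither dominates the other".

S2 strictly dominates S4

Compare S2 to S4 across every action of Row: A: 4>3, B: 5>1, C: 8>7, D: 4>0.
S2 gives a strictly higher payoff against every action of Row, so S2 strictly dominates S4.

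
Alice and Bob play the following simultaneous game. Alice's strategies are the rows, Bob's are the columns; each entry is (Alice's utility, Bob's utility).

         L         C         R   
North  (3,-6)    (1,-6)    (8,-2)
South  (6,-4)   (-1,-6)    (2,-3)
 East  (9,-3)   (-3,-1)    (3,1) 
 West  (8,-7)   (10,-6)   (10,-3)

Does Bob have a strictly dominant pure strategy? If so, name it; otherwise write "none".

R vs L: North: -2>-6, South: -3>-4, East: 1>-3, West: -3>-7.
R vs C: North: -2>-6, South: -3>-6, East: 1>-1, West: -3>-6.
R strictly beats every other strategy against every opponent action, so it is strictly dominant.

R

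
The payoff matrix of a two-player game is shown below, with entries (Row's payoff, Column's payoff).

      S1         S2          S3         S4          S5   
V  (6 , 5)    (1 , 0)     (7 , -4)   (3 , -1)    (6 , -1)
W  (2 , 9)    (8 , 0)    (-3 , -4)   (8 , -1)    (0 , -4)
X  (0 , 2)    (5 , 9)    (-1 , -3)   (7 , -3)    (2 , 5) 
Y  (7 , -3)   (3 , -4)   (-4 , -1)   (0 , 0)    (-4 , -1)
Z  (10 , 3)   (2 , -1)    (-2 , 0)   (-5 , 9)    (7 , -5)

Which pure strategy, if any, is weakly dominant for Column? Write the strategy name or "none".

none

S1 fails to dominate S2 at X (2<9).
S2 fails to dominate S1 at V (0<5).
S3 fails to dominate S1 at V (-4<5).
S4 fails to dominate S1 at V (-1<5).
S5 fails to dominate S1 at V (-1<5).
No single strategy dominates all the others.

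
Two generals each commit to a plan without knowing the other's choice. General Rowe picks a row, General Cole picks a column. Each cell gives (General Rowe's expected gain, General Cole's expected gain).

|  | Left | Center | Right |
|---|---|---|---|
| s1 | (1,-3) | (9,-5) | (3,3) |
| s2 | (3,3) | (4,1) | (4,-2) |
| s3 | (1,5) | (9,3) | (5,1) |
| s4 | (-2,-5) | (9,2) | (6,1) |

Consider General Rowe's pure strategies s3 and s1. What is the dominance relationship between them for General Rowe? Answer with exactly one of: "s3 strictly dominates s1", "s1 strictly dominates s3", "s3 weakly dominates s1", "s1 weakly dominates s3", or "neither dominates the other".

s3 weakly dominates s1

Compare s3 to s1 across every action of General Cole: Left: 1=1, Center: 9=9, Right: 5>3.
s3 is at least as good everywhere and strictly better somewhere (tied only at Left, Center), so s3 weakly but not strictly dominates s1.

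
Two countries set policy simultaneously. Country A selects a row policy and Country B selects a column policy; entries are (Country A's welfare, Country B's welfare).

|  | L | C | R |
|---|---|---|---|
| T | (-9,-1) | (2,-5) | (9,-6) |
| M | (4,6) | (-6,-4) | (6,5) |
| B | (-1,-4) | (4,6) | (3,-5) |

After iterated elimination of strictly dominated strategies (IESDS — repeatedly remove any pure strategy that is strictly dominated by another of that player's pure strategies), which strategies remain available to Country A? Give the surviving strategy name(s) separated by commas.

M, B

Column R is eliminated: L beats it against every remaining row (T: -1>-6, M: 6>5, B: -4>-5).
Country A's strategy T is strictly dominated by B (L: -1>-9, C: 4>2) and is removed.
Among the remaining strategies, none is strictly dominated by another pure strategy of the same player, so the elimination stops.
Surviving strategies — Country A: {M, B}; Country B: {L, C}.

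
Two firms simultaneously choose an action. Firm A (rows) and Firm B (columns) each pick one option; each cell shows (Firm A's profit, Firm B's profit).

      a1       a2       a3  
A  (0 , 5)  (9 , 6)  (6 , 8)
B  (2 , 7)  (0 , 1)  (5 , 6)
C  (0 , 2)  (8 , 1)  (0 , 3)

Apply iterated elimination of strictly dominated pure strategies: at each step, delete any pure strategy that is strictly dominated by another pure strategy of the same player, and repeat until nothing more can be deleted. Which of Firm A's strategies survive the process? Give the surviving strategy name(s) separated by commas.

A, B

Firm B's strategy a2 is strictly dominated by a3 (A: 8>6, B: 6>1, C: 3>1) and is removed.
Row C is eliminated: B beats it against every remaining column (a1: 2>0, a3: 5>0).
Among the remaining strategies, none is strictly dominated by another pure strategy of the same player, so the elimination stops.
Surviving strategies — Firm A: {A, B}; Firm B: {a1, a3}.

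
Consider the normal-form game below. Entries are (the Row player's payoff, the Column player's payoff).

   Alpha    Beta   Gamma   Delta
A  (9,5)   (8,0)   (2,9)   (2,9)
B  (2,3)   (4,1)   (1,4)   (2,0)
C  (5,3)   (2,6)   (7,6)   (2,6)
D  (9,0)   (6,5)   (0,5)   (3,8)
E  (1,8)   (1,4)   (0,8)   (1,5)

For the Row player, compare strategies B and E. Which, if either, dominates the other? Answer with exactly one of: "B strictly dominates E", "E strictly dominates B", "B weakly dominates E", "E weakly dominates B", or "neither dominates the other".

B's payoffs vs E's, by the Column player's action — Alpha: 2>1, Beta: 4>1, Gamma: 1>0, Delta: 2>1.
Every comparison favours B, so B strictly dominates E.

B strictly dominates E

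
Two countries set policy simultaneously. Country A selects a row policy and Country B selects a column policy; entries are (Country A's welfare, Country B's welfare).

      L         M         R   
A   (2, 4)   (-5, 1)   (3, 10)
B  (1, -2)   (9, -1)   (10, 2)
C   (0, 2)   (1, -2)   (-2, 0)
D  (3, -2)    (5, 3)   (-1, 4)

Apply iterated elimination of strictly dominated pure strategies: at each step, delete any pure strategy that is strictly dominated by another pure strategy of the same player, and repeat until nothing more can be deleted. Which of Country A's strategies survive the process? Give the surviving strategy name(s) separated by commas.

B

Country A's strategy C is strictly dominated by B (L: 1>0, M: 9>1, R: 10>-2) and is removed.
For Country B, R strictly dominates L on the remaining rows (A: 10>4, B: 2>-2, D: 4>-2); eliminate L.
Row A is eliminated: B beats it against every remaining column (M: 9>-5, R: 10>3).
Row D is eliminated: B beats it against every remaining column (M: 9>5, R: 10>-1).
Column M is eliminated: R beats it against every remaining row (B: 2>-1).
Among the remaining strategies, none is strictly dominated by another pure strategy of the same player, so the elimination stops.
Surviving strategies — Country A: {B}; Country B: {R}.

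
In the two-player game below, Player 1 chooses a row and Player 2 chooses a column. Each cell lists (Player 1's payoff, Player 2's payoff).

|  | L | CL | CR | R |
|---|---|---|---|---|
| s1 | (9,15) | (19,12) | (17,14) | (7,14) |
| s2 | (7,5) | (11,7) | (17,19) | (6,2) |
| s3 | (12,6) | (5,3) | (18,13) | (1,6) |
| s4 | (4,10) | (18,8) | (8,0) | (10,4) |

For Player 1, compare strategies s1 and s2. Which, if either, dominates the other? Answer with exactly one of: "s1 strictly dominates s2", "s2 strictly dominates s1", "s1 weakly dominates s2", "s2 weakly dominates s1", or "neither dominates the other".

s1's payoffs vs s2's, by Player 2's action — L: 9>7, CL: 19>11, CR: 17=17, R: 7>6.
s1 is at least as good everywhere and strictly better somewhere (tied only at CR), so s1 weakly but not strictly dominates s2.

s1 weakly dominates s2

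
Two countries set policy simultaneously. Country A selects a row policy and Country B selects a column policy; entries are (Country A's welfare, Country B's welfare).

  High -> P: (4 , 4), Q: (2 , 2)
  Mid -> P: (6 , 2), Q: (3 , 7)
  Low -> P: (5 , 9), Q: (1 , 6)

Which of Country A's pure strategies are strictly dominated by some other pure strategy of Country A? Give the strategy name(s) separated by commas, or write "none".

High, Low

High is strictly dominated by Mid (P: 6>4, Q: 3>2).
Nothing dominates Mid: High at P (6>4); Low at P (6>5).
Low is strictly dominated by Mid (P: 6>5, Q: 3>1).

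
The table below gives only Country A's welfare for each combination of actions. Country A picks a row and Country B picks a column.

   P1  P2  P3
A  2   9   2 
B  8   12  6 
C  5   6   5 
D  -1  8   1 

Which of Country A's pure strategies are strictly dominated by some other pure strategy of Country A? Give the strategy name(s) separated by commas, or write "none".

A: dominated, since B does at least as well everywhere (P1: 8>2, P2: 12>9, P3: 6>2).
B: no other strategy beats it everywhere (A at P1 (8>2); C at P1 (8>5); D at P1 (8>-1)).
C: dominated, since B does at least as well everywhere (P1: 8>5, P2: 12>6, P3: 6>5).
A strictly dominates D — P1: 2>-1, P2: 9>8, P3: 2>1.

A, C, D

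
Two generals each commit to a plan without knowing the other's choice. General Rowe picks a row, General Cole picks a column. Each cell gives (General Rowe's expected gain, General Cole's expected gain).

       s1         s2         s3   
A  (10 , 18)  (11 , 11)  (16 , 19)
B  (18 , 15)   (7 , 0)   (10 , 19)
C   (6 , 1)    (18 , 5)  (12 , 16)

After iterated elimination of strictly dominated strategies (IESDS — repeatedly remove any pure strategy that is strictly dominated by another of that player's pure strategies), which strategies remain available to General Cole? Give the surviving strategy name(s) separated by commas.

General Cole's strategy s1 is strictly dominated by s3 (A: 19>18, B: 19>15, C: 16>1) and is removed.
Row B is eliminated: A beats it against every remaining column (s2: 11>7, s3: 16>10).
For General Cole, s3 strictly dominates s2 on the remaining rows (A: 19>11, C: 16>5); eliminate s2.
Row C is eliminated: A beats it against every remaining column (s3: 16>12).
Among the remaining strategies, none is strictly dominated by another pure strategy of the same player, so the elimination stops.
Surviving strategies — General Rowe: {A}; General Cole: {s3}.

s3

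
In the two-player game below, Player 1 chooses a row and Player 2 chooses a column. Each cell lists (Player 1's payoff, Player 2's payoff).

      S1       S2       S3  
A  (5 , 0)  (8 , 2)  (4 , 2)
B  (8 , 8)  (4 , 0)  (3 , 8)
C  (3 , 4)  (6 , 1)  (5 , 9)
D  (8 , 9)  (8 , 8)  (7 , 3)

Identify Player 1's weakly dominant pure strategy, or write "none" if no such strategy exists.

D

D vs A: S1: 8>5, S2: 8=8, S3: 7>4.
D vs B: S1: 8=8, S2: 8>4, S3: 7>3.
D vs C: S1: 8>3, S2: 8>6, S3: 7>5.
D is at least as good as every other strategy against every opponent action, so it is weakly dominant.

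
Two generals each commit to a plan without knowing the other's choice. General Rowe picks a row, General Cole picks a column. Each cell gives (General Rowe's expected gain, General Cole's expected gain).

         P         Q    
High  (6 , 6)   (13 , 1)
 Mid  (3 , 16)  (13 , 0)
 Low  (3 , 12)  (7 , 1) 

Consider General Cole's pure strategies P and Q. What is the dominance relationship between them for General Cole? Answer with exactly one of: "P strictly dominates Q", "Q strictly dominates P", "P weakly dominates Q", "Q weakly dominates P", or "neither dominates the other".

P strictly dominates Q

P's payoffs vs Q's, by General Rowe's action — High: 6>1, Mid: 16>0, Low: 12>1.
P gives a strictly higher payoff against each opponent action, so P strictly dominates Q.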